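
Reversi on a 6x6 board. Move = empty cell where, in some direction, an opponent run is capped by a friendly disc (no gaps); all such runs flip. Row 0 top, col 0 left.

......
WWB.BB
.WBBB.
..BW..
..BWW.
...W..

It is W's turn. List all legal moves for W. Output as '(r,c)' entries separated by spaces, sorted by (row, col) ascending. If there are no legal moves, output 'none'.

Answer: (0,3) (1,3) (2,5) (3,1) (4,1) (5,1)

Derivation:
(0,1): no bracket -> illegal
(0,2): no bracket -> illegal
(0,3): flips 1 -> legal
(0,4): no bracket -> illegal
(0,5): no bracket -> illegal
(1,3): flips 2 -> legal
(2,5): flips 3 -> legal
(3,1): flips 2 -> legal
(3,4): no bracket -> illegal
(3,5): no bracket -> illegal
(4,1): flips 1 -> legal
(5,1): flips 1 -> legal
(5,2): no bracket -> illegal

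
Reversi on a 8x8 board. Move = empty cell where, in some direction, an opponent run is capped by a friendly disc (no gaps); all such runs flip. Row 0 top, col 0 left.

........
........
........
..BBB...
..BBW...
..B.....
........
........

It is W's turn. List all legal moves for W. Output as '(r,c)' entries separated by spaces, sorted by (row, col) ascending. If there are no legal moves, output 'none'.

Answer: (2,2) (2,4) (4,1)

Derivation:
(2,1): no bracket -> illegal
(2,2): flips 1 -> legal
(2,3): no bracket -> illegal
(2,4): flips 1 -> legal
(2,5): no bracket -> illegal
(3,1): no bracket -> illegal
(3,5): no bracket -> illegal
(4,1): flips 2 -> legal
(4,5): no bracket -> illegal
(5,1): no bracket -> illegal
(5,3): no bracket -> illegal
(5,4): no bracket -> illegal
(6,1): no bracket -> illegal
(6,2): no bracket -> illegal
(6,3): no bracket -> illegal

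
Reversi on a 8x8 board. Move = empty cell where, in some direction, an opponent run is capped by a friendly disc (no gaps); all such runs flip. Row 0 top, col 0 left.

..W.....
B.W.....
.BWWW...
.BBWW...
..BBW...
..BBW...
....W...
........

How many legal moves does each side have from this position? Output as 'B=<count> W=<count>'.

-- B to move --
(0,1): no bracket -> illegal
(0,3): flips 1 -> legal
(1,1): no bracket -> illegal
(1,3): flips 3 -> legal
(1,4): flips 1 -> legal
(1,5): flips 2 -> legal
(2,5): flips 4 -> legal
(3,5): flips 3 -> legal
(4,5): flips 1 -> legal
(5,5): flips 1 -> legal
(6,3): no bracket -> illegal
(6,5): flips 1 -> legal
(7,3): no bracket -> illegal
(7,4): no bracket -> illegal
(7,5): flips 1 -> legal
B mobility = 10
-- W to move --
(0,0): no bracket -> illegal
(0,1): no bracket -> illegal
(1,1): no bracket -> illegal
(2,0): flips 4 -> legal
(3,0): flips 3 -> legal
(4,0): flips 1 -> legal
(4,1): flips 3 -> legal
(5,1): flips 3 -> legal
(6,1): flips 2 -> legal
(6,2): flips 4 -> legal
(6,3): flips 2 -> legal
W mobility = 8

Answer: B=10 W=8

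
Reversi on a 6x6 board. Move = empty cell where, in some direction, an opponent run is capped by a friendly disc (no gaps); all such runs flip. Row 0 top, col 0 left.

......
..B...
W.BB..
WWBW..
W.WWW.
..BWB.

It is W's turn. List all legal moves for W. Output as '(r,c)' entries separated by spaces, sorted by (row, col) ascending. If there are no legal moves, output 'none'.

(0,1): no bracket -> illegal
(0,2): flips 3 -> legal
(0,3): no bracket -> illegal
(1,1): flips 1 -> legal
(1,3): flips 2 -> legal
(1,4): no bracket -> illegal
(2,1): flips 1 -> legal
(2,4): no bracket -> illegal
(3,4): no bracket -> illegal
(4,1): no bracket -> illegal
(4,5): no bracket -> illegal
(5,1): flips 1 -> legal
(5,5): flips 1 -> legal

Answer: (0,2) (1,1) (1,3) (2,1) (5,1) (5,5)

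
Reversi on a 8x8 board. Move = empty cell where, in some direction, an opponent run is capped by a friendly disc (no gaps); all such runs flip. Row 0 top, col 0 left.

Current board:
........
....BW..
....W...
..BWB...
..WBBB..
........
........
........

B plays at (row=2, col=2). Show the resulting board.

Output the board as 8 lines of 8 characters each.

Answer: ........
....BW..
..B.W...
..BBB...
..WBBB..
........
........
........

Derivation:
Place B at (2,2); scan 8 dirs for brackets.
Dir NW: first cell '.' (not opp) -> no flip
Dir N: first cell '.' (not opp) -> no flip
Dir NE: first cell '.' (not opp) -> no flip
Dir W: first cell '.' (not opp) -> no flip
Dir E: first cell '.' (not opp) -> no flip
Dir SW: first cell '.' (not opp) -> no flip
Dir S: first cell 'B' (not opp) -> no flip
Dir SE: opp run (3,3) capped by B -> flip
All flips: (3,3)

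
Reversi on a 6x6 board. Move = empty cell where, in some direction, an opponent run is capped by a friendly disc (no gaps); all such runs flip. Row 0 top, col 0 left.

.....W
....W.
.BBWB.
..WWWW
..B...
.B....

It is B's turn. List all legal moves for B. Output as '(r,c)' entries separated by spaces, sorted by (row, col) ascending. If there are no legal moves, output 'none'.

(0,3): no bracket -> illegal
(0,4): flips 1 -> legal
(1,2): no bracket -> illegal
(1,3): no bracket -> illegal
(1,5): no bracket -> illegal
(2,5): no bracket -> illegal
(3,1): no bracket -> illegal
(4,1): no bracket -> illegal
(4,3): flips 1 -> legal
(4,4): flips 2 -> legal
(4,5): no bracket -> illegal

Answer: (0,4) (4,3) (4,4)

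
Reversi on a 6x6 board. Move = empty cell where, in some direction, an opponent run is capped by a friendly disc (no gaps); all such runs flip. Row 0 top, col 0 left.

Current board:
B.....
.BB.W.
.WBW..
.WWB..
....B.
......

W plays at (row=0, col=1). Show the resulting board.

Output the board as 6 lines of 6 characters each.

Place W at (0,1); scan 8 dirs for brackets.
Dir NW: edge -> no flip
Dir N: edge -> no flip
Dir NE: edge -> no flip
Dir W: opp run (0,0), next=edge -> no flip
Dir E: first cell '.' (not opp) -> no flip
Dir SW: first cell '.' (not opp) -> no flip
Dir S: opp run (1,1) capped by W -> flip
Dir SE: opp run (1,2) capped by W -> flip
All flips: (1,1) (1,2)

Answer: BW....
.WW.W.
.WBW..
.WWB..
....B.
......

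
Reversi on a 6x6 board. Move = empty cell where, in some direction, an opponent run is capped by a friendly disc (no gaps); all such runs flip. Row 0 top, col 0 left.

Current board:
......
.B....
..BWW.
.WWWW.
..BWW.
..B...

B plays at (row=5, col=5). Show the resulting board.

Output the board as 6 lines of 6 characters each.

Answer: ......
.B....
..BWW.
.WWBW.
..BWB.
..B..B

Derivation:
Place B at (5,5); scan 8 dirs for brackets.
Dir NW: opp run (4,4) (3,3) capped by B -> flip
Dir N: first cell '.' (not opp) -> no flip
Dir NE: edge -> no flip
Dir W: first cell '.' (not opp) -> no flip
Dir E: edge -> no flip
Dir SW: edge -> no flip
Dir S: edge -> no flip
Dir SE: edge -> no flip
All flips: (3,3) (4,4)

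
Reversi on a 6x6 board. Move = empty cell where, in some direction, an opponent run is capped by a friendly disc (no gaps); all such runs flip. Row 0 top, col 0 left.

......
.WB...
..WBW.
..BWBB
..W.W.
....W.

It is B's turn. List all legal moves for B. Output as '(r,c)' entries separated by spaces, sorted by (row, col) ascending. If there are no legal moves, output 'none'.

Answer: (1,0) (1,3) (1,4) (2,1) (2,5) (4,3) (5,2) (5,3)

Derivation:
(0,0): no bracket -> illegal
(0,1): no bracket -> illegal
(0,2): no bracket -> illegal
(1,0): flips 1 -> legal
(1,3): flips 1 -> legal
(1,4): flips 1 -> legal
(1,5): no bracket -> illegal
(2,0): no bracket -> illegal
(2,1): flips 1 -> legal
(2,5): flips 1 -> legal
(3,1): no bracket -> illegal
(4,1): no bracket -> illegal
(4,3): flips 1 -> legal
(4,5): no bracket -> illegal
(5,1): no bracket -> illegal
(5,2): flips 1 -> legal
(5,3): flips 1 -> legal
(5,5): no bracket -> illegal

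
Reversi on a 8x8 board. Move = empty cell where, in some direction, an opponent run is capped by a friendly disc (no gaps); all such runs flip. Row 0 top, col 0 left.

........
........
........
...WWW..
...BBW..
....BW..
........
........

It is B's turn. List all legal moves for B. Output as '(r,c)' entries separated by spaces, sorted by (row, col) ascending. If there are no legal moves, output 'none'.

(2,2): flips 1 -> legal
(2,3): flips 1 -> legal
(2,4): flips 1 -> legal
(2,5): flips 1 -> legal
(2,6): flips 1 -> legal
(3,2): no bracket -> illegal
(3,6): flips 1 -> legal
(4,2): no bracket -> illegal
(4,6): flips 1 -> legal
(5,6): flips 1 -> legal
(6,4): no bracket -> illegal
(6,5): no bracket -> illegal
(6,6): flips 1 -> legal

Answer: (2,2) (2,3) (2,4) (2,5) (2,6) (3,6) (4,6) (5,6) (6,6)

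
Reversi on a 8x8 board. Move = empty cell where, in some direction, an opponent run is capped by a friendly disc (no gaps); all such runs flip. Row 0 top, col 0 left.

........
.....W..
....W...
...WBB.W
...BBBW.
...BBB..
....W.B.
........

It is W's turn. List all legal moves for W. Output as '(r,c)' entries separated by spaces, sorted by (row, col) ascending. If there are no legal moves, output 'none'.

Answer: (3,6) (4,2) (6,3) (7,7)

Derivation:
(2,3): no bracket -> illegal
(2,5): no bracket -> illegal
(2,6): no bracket -> illegal
(3,2): no bracket -> illegal
(3,6): flips 2 -> legal
(4,2): flips 4 -> legal
(5,2): no bracket -> illegal
(5,6): no bracket -> illegal
(5,7): no bracket -> illegal
(6,2): no bracket -> illegal
(6,3): flips 2 -> legal
(6,5): no bracket -> illegal
(6,7): no bracket -> illegal
(7,5): no bracket -> illegal
(7,6): no bracket -> illegal
(7,7): flips 3 -> legal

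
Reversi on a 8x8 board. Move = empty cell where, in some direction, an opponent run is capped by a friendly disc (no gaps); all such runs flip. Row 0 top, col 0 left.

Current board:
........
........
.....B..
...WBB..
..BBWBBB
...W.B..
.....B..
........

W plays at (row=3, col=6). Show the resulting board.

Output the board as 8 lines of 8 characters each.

Answer: ........
........
.....B..
...WWWW.
..BBWBBB
...W.B..
.....B..
........

Derivation:
Place W at (3,6); scan 8 dirs for brackets.
Dir NW: opp run (2,5), next='.' -> no flip
Dir N: first cell '.' (not opp) -> no flip
Dir NE: first cell '.' (not opp) -> no flip
Dir W: opp run (3,5) (3,4) capped by W -> flip
Dir E: first cell '.' (not opp) -> no flip
Dir SW: opp run (4,5), next='.' -> no flip
Dir S: opp run (4,6), next='.' -> no flip
Dir SE: opp run (4,7), next=edge -> no flip
All flips: (3,4) (3,5)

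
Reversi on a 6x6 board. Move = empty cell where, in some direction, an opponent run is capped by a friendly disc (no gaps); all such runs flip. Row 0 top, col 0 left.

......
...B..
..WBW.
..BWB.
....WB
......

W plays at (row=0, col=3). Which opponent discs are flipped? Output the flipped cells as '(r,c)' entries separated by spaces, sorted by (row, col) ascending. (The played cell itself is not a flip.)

Dir NW: edge -> no flip
Dir N: edge -> no flip
Dir NE: edge -> no flip
Dir W: first cell '.' (not opp) -> no flip
Dir E: first cell '.' (not opp) -> no flip
Dir SW: first cell '.' (not opp) -> no flip
Dir S: opp run (1,3) (2,3) capped by W -> flip
Dir SE: first cell '.' (not opp) -> no flip

Answer: (1,3) (2,3)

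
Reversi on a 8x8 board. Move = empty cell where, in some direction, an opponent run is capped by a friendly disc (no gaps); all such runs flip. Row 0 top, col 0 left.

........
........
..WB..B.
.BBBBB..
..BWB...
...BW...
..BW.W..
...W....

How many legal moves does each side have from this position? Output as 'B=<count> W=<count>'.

Answer: B=8 W=11

Derivation:
-- B to move --
(1,1): flips 1 -> legal
(1,2): flips 1 -> legal
(1,3): flips 1 -> legal
(2,1): flips 1 -> legal
(4,5): no bracket -> illegal
(5,2): flips 1 -> legal
(5,5): flips 1 -> legal
(5,6): no bracket -> illegal
(6,4): flips 2 -> legal
(6,6): no bracket -> illegal
(7,2): no bracket -> illegal
(7,4): no bracket -> illegal
(7,5): no bracket -> illegal
(7,6): flips 3 -> legal
B mobility = 8
-- W to move --
(1,2): no bracket -> illegal
(1,3): flips 2 -> legal
(1,4): no bracket -> illegal
(1,5): no bracket -> illegal
(1,6): no bracket -> illegal
(1,7): no bracket -> illegal
(2,0): no bracket -> illegal
(2,1): flips 1 -> legal
(2,4): flips 3 -> legal
(2,5): flips 1 -> legal
(2,7): no bracket -> illegal
(3,0): no bracket -> illegal
(3,6): no bracket -> illegal
(3,7): no bracket -> illegal
(4,0): flips 1 -> legal
(4,1): flips 1 -> legal
(4,5): flips 1 -> legal
(4,6): no bracket -> illegal
(5,1): flips 1 -> legal
(5,2): flips 3 -> legal
(5,5): flips 2 -> legal
(6,1): flips 1 -> legal
(6,4): no bracket -> illegal
(7,1): no bracket -> illegal
(7,2): no bracket -> illegal
W mobility = 11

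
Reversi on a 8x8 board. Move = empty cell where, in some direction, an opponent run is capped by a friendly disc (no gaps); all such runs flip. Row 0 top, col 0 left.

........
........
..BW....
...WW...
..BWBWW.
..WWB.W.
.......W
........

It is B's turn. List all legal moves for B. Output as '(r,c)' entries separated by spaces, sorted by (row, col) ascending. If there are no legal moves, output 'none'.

Answer: (2,4) (3,2) (3,6) (4,7) (5,1) (6,2) (6,4)

Derivation:
(1,2): no bracket -> illegal
(1,3): no bracket -> illegal
(1,4): no bracket -> illegal
(2,4): flips 3 -> legal
(2,5): no bracket -> illegal
(3,2): flips 1 -> legal
(3,5): no bracket -> illegal
(3,6): flips 1 -> legal
(3,7): no bracket -> illegal
(4,1): no bracket -> illegal
(4,7): flips 2 -> legal
(5,1): flips 2 -> legal
(5,5): no bracket -> illegal
(5,7): no bracket -> illegal
(6,1): no bracket -> illegal
(6,2): flips 2 -> legal
(6,3): no bracket -> illegal
(6,4): flips 1 -> legal
(6,5): no bracket -> illegal
(6,6): no bracket -> illegal
(7,6): no bracket -> illegal
(7,7): no bracket -> illegal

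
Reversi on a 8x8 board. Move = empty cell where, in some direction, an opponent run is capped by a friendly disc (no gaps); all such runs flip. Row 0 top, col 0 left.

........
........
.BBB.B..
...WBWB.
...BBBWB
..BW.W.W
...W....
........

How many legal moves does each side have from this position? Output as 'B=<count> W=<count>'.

Answer: B=10 W=8

Derivation:
-- B to move --
(2,4): no bracket -> illegal
(2,6): flips 1 -> legal
(3,2): flips 1 -> legal
(3,7): no bracket -> illegal
(4,2): no bracket -> illegal
(5,4): flips 1 -> legal
(5,6): flips 1 -> legal
(6,2): flips 1 -> legal
(6,4): no bracket -> illegal
(6,5): flips 1 -> legal
(6,6): flips 1 -> legal
(6,7): flips 1 -> legal
(7,2): no bracket -> illegal
(7,3): flips 2 -> legal
(7,4): flips 1 -> legal
B mobility = 10
-- W to move --
(1,0): no bracket -> illegal
(1,1): flips 1 -> legal
(1,2): no bracket -> illegal
(1,3): flips 1 -> legal
(1,4): no bracket -> illegal
(1,5): flips 1 -> legal
(1,6): no bracket -> illegal
(2,0): no bracket -> illegal
(2,4): no bracket -> illegal
(2,6): flips 1 -> legal
(2,7): no bracket -> illegal
(3,0): no bracket -> illegal
(3,1): no bracket -> illegal
(3,2): no bracket -> illegal
(3,7): flips 2 -> legal
(4,1): flips 1 -> legal
(4,2): flips 3 -> legal
(5,1): flips 1 -> legal
(5,4): no bracket -> illegal
(5,6): no bracket -> illegal
(6,1): no bracket -> illegal
(6,2): no bracket -> illegal
W mobility = 8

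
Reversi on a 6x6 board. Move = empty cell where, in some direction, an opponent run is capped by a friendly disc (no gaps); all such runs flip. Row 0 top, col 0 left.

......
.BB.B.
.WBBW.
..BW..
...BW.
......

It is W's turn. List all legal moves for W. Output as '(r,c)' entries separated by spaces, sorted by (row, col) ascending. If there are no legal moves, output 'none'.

(0,0): flips 2 -> legal
(0,1): flips 1 -> legal
(0,2): no bracket -> illegal
(0,3): flips 1 -> legal
(0,4): flips 1 -> legal
(0,5): no bracket -> illegal
(1,0): no bracket -> illegal
(1,3): flips 1 -> legal
(1,5): no bracket -> illegal
(2,0): no bracket -> illegal
(2,5): no bracket -> illegal
(3,1): flips 1 -> legal
(3,4): no bracket -> illegal
(4,1): no bracket -> illegal
(4,2): flips 1 -> legal
(5,2): no bracket -> illegal
(5,3): flips 1 -> legal
(5,4): flips 2 -> legal

Answer: (0,0) (0,1) (0,3) (0,4) (1,3) (3,1) (4,2) (5,3) (5,4)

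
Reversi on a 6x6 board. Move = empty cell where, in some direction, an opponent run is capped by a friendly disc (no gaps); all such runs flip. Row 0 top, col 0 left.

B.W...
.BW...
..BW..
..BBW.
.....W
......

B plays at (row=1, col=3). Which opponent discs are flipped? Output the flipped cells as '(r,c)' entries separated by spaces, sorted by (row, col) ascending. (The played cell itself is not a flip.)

Answer: (1,2) (2,3)

Derivation:
Dir NW: opp run (0,2), next=edge -> no flip
Dir N: first cell '.' (not opp) -> no flip
Dir NE: first cell '.' (not opp) -> no flip
Dir W: opp run (1,2) capped by B -> flip
Dir E: first cell '.' (not opp) -> no flip
Dir SW: first cell 'B' (not opp) -> no flip
Dir S: opp run (2,3) capped by B -> flip
Dir SE: first cell '.' (not opp) -> no flip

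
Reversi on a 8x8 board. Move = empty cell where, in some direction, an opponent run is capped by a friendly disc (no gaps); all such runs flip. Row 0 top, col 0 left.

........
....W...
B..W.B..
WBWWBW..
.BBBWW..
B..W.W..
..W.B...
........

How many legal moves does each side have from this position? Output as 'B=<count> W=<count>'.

-- B to move --
(0,3): flips 1 -> legal
(0,4): no bracket -> illegal
(0,5): flips 3 -> legal
(1,2): flips 1 -> legal
(1,3): flips 2 -> legal
(1,5): no bracket -> illegal
(2,1): flips 1 -> legal
(2,2): flips 1 -> legal
(2,4): flips 1 -> legal
(2,6): no bracket -> illegal
(3,6): flips 1 -> legal
(4,0): flips 1 -> legal
(4,6): flips 3 -> legal
(5,1): no bracket -> illegal
(5,2): no bracket -> illegal
(5,4): flips 1 -> legal
(5,6): flips 1 -> legal
(6,1): no bracket -> illegal
(6,3): flips 1 -> legal
(6,5): flips 3 -> legal
(6,6): no bracket -> illegal
(7,1): no bracket -> illegal
(7,2): no bracket -> illegal
(7,3): no bracket -> illegal
B mobility = 14
-- W to move --
(1,0): flips 1 -> legal
(1,1): no bracket -> illegal
(1,5): flips 1 -> legal
(1,6): no bracket -> illegal
(2,1): no bracket -> illegal
(2,2): no bracket -> illegal
(2,4): flips 1 -> legal
(2,6): no bracket -> illegal
(3,6): flips 1 -> legal
(4,0): flips 3 -> legal
(5,1): flips 1 -> legal
(5,2): flips 2 -> legal
(5,4): flips 1 -> legal
(6,0): no bracket -> illegal
(6,1): no bracket -> illegal
(6,3): no bracket -> illegal
(6,5): no bracket -> illegal
(7,3): flips 1 -> legal
(7,4): no bracket -> illegal
(7,5): flips 1 -> legal
W mobility = 10

Answer: B=14 W=10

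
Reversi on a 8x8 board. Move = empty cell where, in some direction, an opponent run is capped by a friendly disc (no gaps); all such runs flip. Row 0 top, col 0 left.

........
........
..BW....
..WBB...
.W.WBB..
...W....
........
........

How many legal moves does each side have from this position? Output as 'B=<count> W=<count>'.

Answer: B=8 W=6

Derivation:
-- B to move --
(1,2): flips 1 -> legal
(1,3): flips 1 -> legal
(1,4): no bracket -> illegal
(2,1): no bracket -> illegal
(2,4): flips 1 -> legal
(3,0): no bracket -> illegal
(3,1): flips 1 -> legal
(4,0): no bracket -> illegal
(4,2): flips 2 -> legal
(5,0): no bracket -> illegal
(5,1): no bracket -> illegal
(5,2): flips 1 -> legal
(5,4): no bracket -> illegal
(6,2): flips 1 -> legal
(6,3): flips 2 -> legal
(6,4): no bracket -> illegal
B mobility = 8
-- W to move --
(1,1): no bracket -> illegal
(1,2): flips 1 -> legal
(1,3): no bracket -> illegal
(2,1): flips 1 -> legal
(2,4): no bracket -> illegal
(2,5): flips 1 -> legal
(3,1): no bracket -> illegal
(3,5): flips 3 -> legal
(3,6): no bracket -> illegal
(4,2): no bracket -> illegal
(4,6): flips 2 -> legal
(5,4): no bracket -> illegal
(5,5): no bracket -> illegal
(5,6): flips 2 -> legal
W mobility = 6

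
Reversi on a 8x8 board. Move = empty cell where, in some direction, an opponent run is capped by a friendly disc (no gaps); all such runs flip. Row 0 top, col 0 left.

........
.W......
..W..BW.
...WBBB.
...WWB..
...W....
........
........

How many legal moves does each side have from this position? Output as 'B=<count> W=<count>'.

Answer: B=8 W=4

Derivation:
-- B to move --
(0,0): no bracket -> illegal
(0,1): no bracket -> illegal
(0,2): no bracket -> illegal
(1,0): no bracket -> illegal
(1,2): no bracket -> illegal
(1,3): no bracket -> illegal
(1,5): no bracket -> illegal
(1,6): flips 1 -> legal
(1,7): flips 1 -> legal
(2,0): no bracket -> illegal
(2,1): no bracket -> illegal
(2,3): no bracket -> illegal
(2,4): no bracket -> illegal
(2,7): flips 1 -> legal
(3,1): no bracket -> illegal
(3,2): flips 1 -> legal
(3,7): no bracket -> illegal
(4,2): flips 2 -> legal
(5,2): flips 1 -> legal
(5,4): flips 1 -> legal
(5,5): no bracket -> illegal
(6,2): flips 2 -> legal
(6,3): no bracket -> illegal
(6,4): no bracket -> illegal
B mobility = 8
-- W to move --
(1,4): no bracket -> illegal
(1,5): no bracket -> illegal
(1,6): flips 2 -> legal
(2,3): no bracket -> illegal
(2,4): flips 2 -> legal
(2,7): no bracket -> illegal
(3,7): flips 3 -> legal
(4,6): flips 2 -> legal
(4,7): no bracket -> illegal
(5,4): no bracket -> illegal
(5,5): no bracket -> illegal
(5,6): no bracket -> illegal
W mobility = 4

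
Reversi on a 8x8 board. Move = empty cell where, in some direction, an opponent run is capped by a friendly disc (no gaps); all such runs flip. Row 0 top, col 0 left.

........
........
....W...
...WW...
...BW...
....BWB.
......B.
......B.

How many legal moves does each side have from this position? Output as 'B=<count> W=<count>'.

Answer: B=5 W=6

Derivation:
-- B to move --
(1,3): no bracket -> illegal
(1,4): flips 3 -> legal
(1,5): no bracket -> illegal
(2,2): flips 3 -> legal
(2,3): flips 1 -> legal
(2,5): flips 1 -> legal
(3,2): no bracket -> illegal
(3,5): no bracket -> illegal
(4,2): no bracket -> illegal
(4,5): flips 1 -> legal
(4,6): no bracket -> illegal
(5,3): no bracket -> illegal
(6,4): no bracket -> illegal
(6,5): no bracket -> illegal
B mobility = 5
-- W to move --
(3,2): no bracket -> illegal
(4,2): flips 1 -> legal
(4,5): no bracket -> illegal
(4,6): no bracket -> illegal
(4,7): no bracket -> illegal
(5,2): flips 1 -> legal
(5,3): flips 2 -> legal
(5,7): flips 1 -> legal
(6,3): no bracket -> illegal
(6,4): flips 1 -> legal
(6,5): no bracket -> illegal
(6,7): no bracket -> illegal
(7,5): no bracket -> illegal
(7,7): flips 1 -> legal
W mobility = 6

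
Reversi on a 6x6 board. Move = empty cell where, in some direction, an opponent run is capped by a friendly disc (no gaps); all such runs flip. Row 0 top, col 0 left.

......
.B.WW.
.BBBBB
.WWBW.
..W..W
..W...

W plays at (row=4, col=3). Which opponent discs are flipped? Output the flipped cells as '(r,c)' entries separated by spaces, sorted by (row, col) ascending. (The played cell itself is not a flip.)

Dir NW: first cell 'W' (not opp) -> no flip
Dir N: opp run (3,3) (2,3) capped by W -> flip
Dir NE: first cell 'W' (not opp) -> no flip
Dir W: first cell 'W' (not opp) -> no flip
Dir E: first cell '.' (not opp) -> no flip
Dir SW: first cell 'W' (not opp) -> no flip
Dir S: first cell '.' (not opp) -> no flip
Dir SE: first cell '.' (not opp) -> no flip

Answer: (2,3) (3,3)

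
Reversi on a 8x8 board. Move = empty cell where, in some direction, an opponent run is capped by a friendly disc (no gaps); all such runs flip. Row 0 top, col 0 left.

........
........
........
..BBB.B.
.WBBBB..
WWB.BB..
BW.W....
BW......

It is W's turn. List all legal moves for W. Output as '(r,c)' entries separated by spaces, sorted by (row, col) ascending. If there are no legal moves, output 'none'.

(2,1): no bracket -> illegal
(2,2): no bracket -> illegal
(2,3): flips 1 -> legal
(2,4): flips 2 -> legal
(2,5): flips 3 -> legal
(2,6): no bracket -> illegal
(2,7): flips 3 -> legal
(3,1): no bracket -> illegal
(3,5): no bracket -> illegal
(3,7): no bracket -> illegal
(4,6): flips 4 -> legal
(4,7): no bracket -> illegal
(5,3): flips 1 -> legal
(5,6): no bracket -> illegal
(6,2): no bracket -> illegal
(6,4): no bracket -> illegal
(6,5): no bracket -> illegal
(6,6): no bracket -> illegal

Answer: (2,3) (2,4) (2,5) (2,7) (4,6) (5,3)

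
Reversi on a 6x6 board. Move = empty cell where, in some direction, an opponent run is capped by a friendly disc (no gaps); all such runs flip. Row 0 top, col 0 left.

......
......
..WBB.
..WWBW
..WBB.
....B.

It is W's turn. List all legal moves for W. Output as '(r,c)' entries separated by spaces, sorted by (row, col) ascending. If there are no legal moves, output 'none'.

(1,2): no bracket -> illegal
(1,3): flips 2 -> legal
(1,4): flips 1 -> legal
(1,5): flips 1 -> legal
(2,5): flips 2 -> legal
(4,5): flips 2 -> legal
(5,2): no bracket -> illegal
(5,3): flips 2 -> legal
(5,5): flips 1 -> legal

Answer: (1,3) (1,4) (1,5) (2,5) (4,5) (5,3) (5,5)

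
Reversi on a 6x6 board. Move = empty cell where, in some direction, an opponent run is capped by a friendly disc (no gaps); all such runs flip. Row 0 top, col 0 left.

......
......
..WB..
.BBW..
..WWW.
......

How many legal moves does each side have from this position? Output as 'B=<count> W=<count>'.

-- B to move --
(1,1): no bracket -> illegal
(1,2): flips 1 -> legal
(1,3): flips 1 -> legal
(2,1): flips 1 -> legal
(2,4): no bracket -> illegal
(3,4): flips 1 -> legal
(3,5): no bracket -> illegal
(4,1): no bracket -> illegal
(4,5): no bracket -> illegal
(5,1): no bracket -> illegal
(5,2): flips 1 -> legal
(5,3): flips 3 -> legal
(5,4): flips 1 -> legal
(5,5): no bracket -> illegal
B mobility = 7
-- W to move --
(1,2): no bracket -> illegal
(1,3): flips 1 -> legal
(1,4): no bracket -> illegal
(2,0): flips 1 -> legal
(2,1): flips 1 -> legal
(2,4): flips 1 -> legal
(3,0): flips 2 -> legal
(3,4): no bracket -> illegal
(4,0): flips 1 -> legal
(4,1): no bracket -> illegal
W mobility = 6

Answer: B=7 W=6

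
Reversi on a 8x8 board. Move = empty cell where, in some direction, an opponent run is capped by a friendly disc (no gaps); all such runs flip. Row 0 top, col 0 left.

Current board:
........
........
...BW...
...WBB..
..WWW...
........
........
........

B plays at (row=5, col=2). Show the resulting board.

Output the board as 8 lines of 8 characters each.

Place B at (5,2); scan 8 dirs for brackets.
Dir NW: first cell '.' (not opp) -> no flip
Dir N: opp run (4,2), next='.' -> no flip
Dir NE: opp run (4,3) capped by B -> flip
Dir W: first cell '.' (not opp) -> no flip
Dir E: first cell '.' (not opp) -> no flip
Dir SW: first cell '.' (not opp) -> no flip
Dir S: first cell '.' (not opp) -> no flip
Dir SE: first cell '.' (not opp) -> no flip
All flips: (4,3)

Answer: ........
........
...BW...
...WBB..
..WBW...
..B.....
........
........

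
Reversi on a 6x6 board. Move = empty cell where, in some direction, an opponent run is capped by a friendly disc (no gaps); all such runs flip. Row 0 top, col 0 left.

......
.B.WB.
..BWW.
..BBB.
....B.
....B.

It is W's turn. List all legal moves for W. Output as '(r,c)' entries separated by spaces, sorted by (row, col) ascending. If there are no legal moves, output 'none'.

(0,0): no bracket -> illegal
(0,1): no bracket -> illegal
(0,2): no bracket -> illegal
(0,3): no bracket -> illegal
(0,4): flips 1 -> legal
(0,5): flips 1 -> legal
(1,0): no bracket -> illegal
(1,2): no bracket -> illegal
(1,5): flips 1 -> legal
(2,0): no bracket -> illegal
(2,1): flips 1 -> legal
(2,5): no bracket -> illegal
(3,1): flips 1 -> legal
(3,5): no bracket -> illegal
(4,1): flips 1 -> legal
(4,2): flips 1 -> legal
(4,3): flips 1 -> legal
(4,5): flips 1 -> legal
(5,3): no bracket -> illegal
(5,5): no bracket -> illegal

Answer: (0,4) (0,5) (1,5) (2,1) (3,1) (4,1) (4,2) (4,3) (4,5)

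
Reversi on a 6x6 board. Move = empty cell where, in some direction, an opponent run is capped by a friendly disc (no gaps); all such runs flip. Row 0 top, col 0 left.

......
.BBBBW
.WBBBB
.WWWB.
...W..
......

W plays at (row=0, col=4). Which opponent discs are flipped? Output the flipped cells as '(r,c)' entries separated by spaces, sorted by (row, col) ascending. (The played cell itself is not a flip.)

Answer: (1,3) (2,2)

Derivation:
Dir NW: edge -> no flip
Dir N: edge -> no flip
Dir NE: edge -> no flip
Dir W: first cell '.' (not opp) -> no flip
Dir E: first cell '.' (not opp) -> no flip
Dir SW: opp run (1,3) (2,2) capped by W -> flip
Dir S: opp run (1,4) (2,4) (3,4), next='.' -> no flip
Dir SE: first cell 'W' (not opp) -> no flip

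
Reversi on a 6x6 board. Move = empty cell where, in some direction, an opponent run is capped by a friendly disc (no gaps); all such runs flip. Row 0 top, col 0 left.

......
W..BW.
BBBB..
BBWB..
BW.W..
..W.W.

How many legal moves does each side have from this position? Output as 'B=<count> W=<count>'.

Answer: B=7 W=5

Derivation:
-- B to move --
(0,0): flips 1 -> legal
(0,1): no bracket -> illegal
(0,3): no bracket -> illegal
(0,4): no bracket -> illegal
(0,5): flips 1 -> legal
(1,1): no bracket -> illegal
(1,5): flips 1 -> legal
(2,4): no bracket -> illegal
(2,5): no bracket -> illegal
(3,4): no bracket -> illegal
(4,2): flips 2 -> legal
(4,4): no bracket -> illegal
(4,5): no bracket -> illegal
(5,0): flips 2 -> legal
(5,1): flips 1 -> legal
(5,3): flips 1 -> legal
(5,5): no bracket -> illegal
B mobility = 7
-- W to move --
(0,2): no bracket -> illegal
(0,3): flips 3 -> legal
(0,4): no bracket -> illegal
(1,1): flips 2 -> legal
(1,2): flips 2 -> legal
(2,4): no bracket -> illegal
(3,4): flips 1 -> legal
(4,2): no bracket -> illegal
(4,4): no bracket -> illegal
(5,0): flips 3 -> legal
(5,1): no bracket -> illegal
W mobility = 5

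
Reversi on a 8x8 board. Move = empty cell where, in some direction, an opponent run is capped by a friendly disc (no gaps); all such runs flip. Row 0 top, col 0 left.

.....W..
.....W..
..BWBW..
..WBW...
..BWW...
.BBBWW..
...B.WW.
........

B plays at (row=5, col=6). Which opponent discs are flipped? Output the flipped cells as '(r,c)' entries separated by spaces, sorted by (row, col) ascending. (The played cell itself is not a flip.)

Dir NW: first cell '.' (not opp) -> no flip
Dir N: first cell '.' (not opp) -> no flip
Dir NE: first cell '.' (not opp) -> no flip
Dir W: opp run (5,5) (5,4) capped by B -> flip
Dir E: first cell '.' (not opp) -> no flip
Dir SW: opp run (6,5), next='.' -> no flip
Dir S: opp run (6,6), next='.' -> no flip
Dir SE: first cell '.' (not opp) -> no flip

Answer: (5,4) (5,5)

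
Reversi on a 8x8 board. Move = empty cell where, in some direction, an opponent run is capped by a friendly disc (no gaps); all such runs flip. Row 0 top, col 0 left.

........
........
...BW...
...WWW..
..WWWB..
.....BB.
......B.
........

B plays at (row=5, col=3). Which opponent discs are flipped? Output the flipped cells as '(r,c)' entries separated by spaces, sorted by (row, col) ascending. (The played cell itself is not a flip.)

Dir NW: opp run (4,2), next='.' -> no flip
Dir N: opp run (4,3) (3,3) capped by B -> flip
Dir NE: opp run (4,4) (3,5), next='.' -> no flip
Dir W: first cell '.' (not opp) -> no flip
Dir E: first cell '.' (not opp) -> no flip
Dir SW: first cell '.' (not opp) -> no flip
Dir S: first cell '.' (not opp) -> no flip
Dir SE: first cell '.' (not opp) -> no flip

Answer: (3,3) (4,3)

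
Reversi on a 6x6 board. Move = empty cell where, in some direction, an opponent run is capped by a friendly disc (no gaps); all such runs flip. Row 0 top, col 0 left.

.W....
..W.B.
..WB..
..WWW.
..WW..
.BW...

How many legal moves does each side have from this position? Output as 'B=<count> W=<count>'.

Answer: B=5 W=4

Derivation:
-- B to move --
(0,0): no bracket -> illegal
(0,2): no bracket -> illegal
(0,3): no bracket -> illegal
(1,0): no bracket -> illegal
(1,1): no bracket -> illegal
(1,3): no bracket -> illegal
(2,1): flips 1 -> legal
(2,4): flips 2 -> legal
(2,5): no bracket -> illegal
(3,1): no bracket -> illegal
(3,5): no bracket -> illegal
(4,1): flips 1 -> legal
(4,4): no bracket -> illegal
(4,5): flips 1 -> legal
(5,3): flips 3 -> legal
(5,4): no bracket -> illegal
B mobility = 5
-- W to move --
(0,3): no bracket -> illegal
(0,4): no bracket -> illegal
(0,5): flips 2 -> legal
(1,3): flips 1 -> legal
(1,5): no bracket -> illegal
(2,4): flips 1 -> legal
(2,5): no bracket -> illegal
(4,0): no bracket -> illegal
(4,1): no bracket -> illegal
(5,0): flips 1 -> legal
W mobility = 4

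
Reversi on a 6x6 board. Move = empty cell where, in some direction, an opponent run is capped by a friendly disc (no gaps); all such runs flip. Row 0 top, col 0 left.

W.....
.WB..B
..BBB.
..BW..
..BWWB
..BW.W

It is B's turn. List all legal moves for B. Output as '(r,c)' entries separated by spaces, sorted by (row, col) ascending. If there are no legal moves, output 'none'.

(0,1): no bracket -> illegal
(0,2): no bracket -> illegal
(1,0): flips 1 -> legal
(2,0): no bracket -> illegal
(2,1): no bracket -> illegal
(3,4): flips 2 -> legal
(3,5): no bracket -> illegal
(5,4): flips 2 -> legal

Answer: (1,0) (3,4) (5,4)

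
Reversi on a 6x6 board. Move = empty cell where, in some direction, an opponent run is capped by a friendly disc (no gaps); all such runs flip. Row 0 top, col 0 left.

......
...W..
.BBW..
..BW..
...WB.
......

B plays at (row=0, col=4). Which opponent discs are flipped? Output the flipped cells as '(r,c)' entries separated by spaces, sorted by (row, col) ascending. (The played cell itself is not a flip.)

Answer: (1,3)

Derivation:
Dir NW: edge -> no flip
Dir N: edge -> no flip
Dir NE: edge -> no flip
Dir W: first cell '.' (not opp) -> no flip
Dir E: first cell '.' (not opp) -> no flip
Dir SW: opp run (1,3) capped by B -> flip
Dir S: first cell '.' (not opp) -> no flip
Dir SE: first cell '.' (not opp) -> no flip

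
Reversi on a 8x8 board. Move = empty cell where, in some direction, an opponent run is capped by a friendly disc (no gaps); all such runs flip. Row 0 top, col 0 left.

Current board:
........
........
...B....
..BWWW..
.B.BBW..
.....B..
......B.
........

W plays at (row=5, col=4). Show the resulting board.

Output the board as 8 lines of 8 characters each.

Answer: ........
........
...B....
..BWWW..
.B.BWW..
....WB..
......B.
........

Derivation:
Place W at (5,4); scan 8 dirs for brackets.
Dir NW: opp run (4,3) (3,2), next='.' -> no flip
Dir N: opp run (4,4) capped by W -> flip
Dir NE: first cell 'W' (not opp) -> no flip
Dir W: first cell '.' (not opp) -> no flip
Dir E: opp run (5,5), next='.' -> no flip
Dir SW: first cell '.' (not opp) -> no flip
Dir S: first cell '.' (not opp) -> no flip
Dir SE: first cell '.' (not opp) -> no flip
All flips: (4,4)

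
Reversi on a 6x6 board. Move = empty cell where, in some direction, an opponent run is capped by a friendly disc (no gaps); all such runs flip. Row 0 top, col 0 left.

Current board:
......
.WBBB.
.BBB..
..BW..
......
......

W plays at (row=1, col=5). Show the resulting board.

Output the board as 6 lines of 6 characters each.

Answer: ......
.WWWWW
.BBB..
..BW..
......
......

Derivation:
Place W at (1,5); scan 8 dirs for brackets.
Dir NW: first cell '.' (not opp) -> no flip
Dir N: first cell '.' (not opp) -> no flip
Dir NE: edge -> no flip
Dir W: opp run (1,4) (1,3) (1,2) capped by W -> flip
Dir E: edge -> no flip
Dir SW: first cell '.' (not opp) -> no flip
Dir S: first cell '.' (not opp) -> no flip
Dir SE: edge -> no flip
All flips: (1,2) (1,3) (1,4)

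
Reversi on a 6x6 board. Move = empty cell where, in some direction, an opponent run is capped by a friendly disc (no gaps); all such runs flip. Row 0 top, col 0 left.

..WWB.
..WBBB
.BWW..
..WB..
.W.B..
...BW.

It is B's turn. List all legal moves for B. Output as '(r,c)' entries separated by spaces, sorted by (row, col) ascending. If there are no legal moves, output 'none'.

(0,1): flips 2 -> legal
(1,1): flips 2 -> legal
(2,4): flips 2 -> legal
(3,0): no bracket -> illegal
(3,1): flips 2 -> legal
(3,4): no bracket -> illegal
(4,0): no bracket -> illegal
(4,2): no bracket -> illegal
(4,4): no bracket -> illegal
(4,5): no bracket -> illegal
(5,0): flips 3 -> legal
(5,1): no bracket -> illegal
(5,2): no bracket -> illegal
(5,5): flips 1 -> legal

Answer: (0,1) (1,1) (2,4) (3,1) (5,0) (5,5)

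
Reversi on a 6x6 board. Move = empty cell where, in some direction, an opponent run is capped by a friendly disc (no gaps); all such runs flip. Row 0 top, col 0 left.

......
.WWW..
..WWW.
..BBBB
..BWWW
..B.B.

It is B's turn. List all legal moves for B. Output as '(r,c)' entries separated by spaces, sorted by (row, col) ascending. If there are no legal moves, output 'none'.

Answer: (0,0) (0,1) (0,2) (0,3) (1,4) (1,5) (5,3) (5,5)

Derivation:
(0,0): flips 2 -> legal
(0,1): flips 2 -> legal
(0,2): flips 4 -> legal
(0,3): flips 2 -> legal
(0,4): no bracket -> illegal
(1,0): no bracket -> illegal
(1,4): flips 2 -> legal
(1,5): flips 1 -> legal
(2,0): no bracket -> illegal
(2,1): no bracket -> illegal
(2,5): no bracket -> illegal
(3,1): no bracket -> illegal
(5,3): flips 2 -> legal
(5,5): flips 2 -> legal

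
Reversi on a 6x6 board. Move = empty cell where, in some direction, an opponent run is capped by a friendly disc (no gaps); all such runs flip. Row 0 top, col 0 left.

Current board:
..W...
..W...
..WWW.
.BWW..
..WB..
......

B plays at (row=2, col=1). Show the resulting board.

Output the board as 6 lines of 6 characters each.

Place B at (2,1); scan 8 dirs for brackets.
Dir NW: first cell '.' (not opp) -> no flip
Dir N: first cell '.' (not opp) -> no flip
Dir NE: opp run (1,2), next='.' -> no flip
Dir W: first cell '.' (not opp) -> no flip
Dir E: opp run (2,2) (2,3) (2,4), next='.' -> no flip
Dir SW: first cell '.' (not opp) -> no flip
Dir S: first cell 'B' (not opp) -> no flip
Dir SE: opp run (3,2) capped by B -> flip
All flips: (3,2)

Answer: ..W...
..W...
.BWWW.
.BBW..
..WB..
......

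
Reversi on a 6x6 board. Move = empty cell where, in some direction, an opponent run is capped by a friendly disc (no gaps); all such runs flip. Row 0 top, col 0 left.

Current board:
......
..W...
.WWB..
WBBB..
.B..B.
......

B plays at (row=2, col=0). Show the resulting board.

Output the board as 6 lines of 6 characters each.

Place B at (2,0); scan 8 dirs for brackets.
Dir NW: edge -> no flip
Dir N: first cell '.' (not opp) -> no flip
Dir NE: first cell '.' (not opp) -> no flip
Dir W: edge -> no flip
Dir E: opp run (2,1) (2,2) capped by B -> flip
Dir SW: edge -> no flip
Dir S: opp run (3,0), next='.' -> no flip
Dir SE: first cell 'B' (not opp) -> no flip
All flips: (2,1) (2,2)

Answer: ......
..W...
BBBB..
WBBB..
.B..B.
......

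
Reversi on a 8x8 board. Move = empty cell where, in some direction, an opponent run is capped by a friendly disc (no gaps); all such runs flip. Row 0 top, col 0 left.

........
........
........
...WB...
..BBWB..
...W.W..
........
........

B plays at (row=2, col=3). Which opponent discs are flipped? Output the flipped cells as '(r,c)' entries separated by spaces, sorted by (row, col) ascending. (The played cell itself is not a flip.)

Dir NW: first cell '.' (not opp) -> no flip
Dir N: first cell '.' (not opp) -> no flip
Dir NE: first cell '.' (not opp) -> no flip
Dir W: first cell '.' (not opp) -> no flip
Dir E: first cell '.' (not opp) -> no flip
Dir SW: first cell '.' (not opp) -> no flip
Dir S: opp run (3,3) capped by B -> flip
Dir SE: first cell 'B' (not opp) -> no flip

Answer: (3,3)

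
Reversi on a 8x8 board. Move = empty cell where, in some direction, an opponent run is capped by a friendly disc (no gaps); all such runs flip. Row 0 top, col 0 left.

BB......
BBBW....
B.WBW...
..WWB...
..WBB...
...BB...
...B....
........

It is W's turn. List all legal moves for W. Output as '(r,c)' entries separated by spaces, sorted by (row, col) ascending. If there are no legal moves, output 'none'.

Answer: (0,2) (1,4) (3,5) (4,5) (5,5) (6,4) (6,5) (7,3)

Derivation:
(0,2): flips 1 -> legal
(0,3): no bracket -> illegal
(1,4): flips 1 -> legal
(2,1): no bracket -> illegal
(2,5): no bracket -> illegal
(3,0): no bracket -> illegal
(3,1): no bracket -> illegal
(3,5): flips 1 -> legal
(4,5): flips 2 -> legal
(5,2): no bracket -> illegal
(5,5): flips 1 -> legal
(6,2): no bracket -> illegal
(6,4): flips 4 -> legal
(6,5): flips 2 -> legal
(7,2): no bracket -> illegal
(7,3): flips 3 -> legal
(7,4): no bracket -> illegal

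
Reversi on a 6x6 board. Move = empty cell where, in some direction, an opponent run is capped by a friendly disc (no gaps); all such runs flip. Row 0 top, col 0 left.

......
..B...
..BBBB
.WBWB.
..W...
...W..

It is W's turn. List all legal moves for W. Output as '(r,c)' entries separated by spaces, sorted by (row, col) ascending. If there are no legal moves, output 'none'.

Answer: (0,2) (1,1) (1,3) (1,5) (3,5)

Derivation:
(0,1): no bracket -> illegal
(0,2): flips 3 -> legal
(0,3): no bracket -> illegal
(1,1): flips 1 -> legal
(1,3): flips 2 -> legal
(1,4): no bracket -> illegal
(1,5): flips 1 -> legal
(2,1): no bracket -> illegal
(3,5): flips 1 -> legal
(4,1): no bracket -> illegal
(4,3): no bracket -> illegal
(4,4): no bracket -> illegal
(4,5): no bracket -> illegal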